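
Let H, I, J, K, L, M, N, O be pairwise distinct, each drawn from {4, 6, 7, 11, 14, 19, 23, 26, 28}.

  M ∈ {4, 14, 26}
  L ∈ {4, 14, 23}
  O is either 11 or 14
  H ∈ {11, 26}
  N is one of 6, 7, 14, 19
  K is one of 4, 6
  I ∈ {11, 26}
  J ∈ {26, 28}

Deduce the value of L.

23

The 2 variables H and I are confined to {11, 26}, which locks those values in; drop them from J, M, O.
J must be 28 (only option left).
O's domain is down to {14}, so O = 14. Remove 14 from L, M, N.
M's domain is down to {4}, so M = 4. Remove 4 from K, L.
So L = 23.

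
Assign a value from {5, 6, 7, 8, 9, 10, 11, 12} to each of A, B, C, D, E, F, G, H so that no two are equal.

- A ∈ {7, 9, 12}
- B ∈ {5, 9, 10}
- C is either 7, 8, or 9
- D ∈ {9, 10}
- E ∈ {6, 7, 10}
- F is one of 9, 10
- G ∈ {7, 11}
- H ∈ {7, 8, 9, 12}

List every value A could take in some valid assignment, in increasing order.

The 8 variables draw from only 8 values {5, 6, 7, 8, 9, 10, 11, 12}, so each is used; only B can be 5, hence B = 5.
The 7 still-open variables draw from only 7 values {6, 7, 8, 9, 10, 11, 12}, so each is used; only E can be 6, hence E = 6.
The 6 still-open variables together cover exactly {7, 8, 9, 10, 11, 12} — 6 values for 6 variables — and 11 appears only in G's list, so G = 11.
D and F share exactly the 2 values {9, 10}; by pigeonhole those values go to them, so strike 9, 10 from A, C, H.
No further eliminations apply; A can still be any of 7, 12.

7, 12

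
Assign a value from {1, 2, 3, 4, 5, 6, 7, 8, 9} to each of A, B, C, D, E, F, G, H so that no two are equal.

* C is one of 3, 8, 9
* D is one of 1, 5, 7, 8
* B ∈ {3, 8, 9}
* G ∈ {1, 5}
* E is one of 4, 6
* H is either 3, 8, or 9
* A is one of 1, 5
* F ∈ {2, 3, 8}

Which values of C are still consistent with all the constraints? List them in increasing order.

A and G between them cover only {1, 5} — a naked pair. Remove those values from D.
The 3 variables B, C, H are confined to {3, 8, 9}, which locks those values in; drop them from D, F.
D has just one choice, so D = 7.
F has just one choice, so F = 2.
No further eliminations apply; C can still be any of 3, 8, 9.

3, 8, 9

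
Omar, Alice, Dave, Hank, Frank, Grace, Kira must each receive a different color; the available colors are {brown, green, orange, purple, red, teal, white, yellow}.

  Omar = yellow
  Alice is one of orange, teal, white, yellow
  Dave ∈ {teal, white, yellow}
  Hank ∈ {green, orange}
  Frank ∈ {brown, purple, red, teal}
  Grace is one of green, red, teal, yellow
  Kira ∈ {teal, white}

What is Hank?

green

Omar has just one choice, so Omar = yellow. So Alice, Dave, Grace can't be yellow.
Dave and Kira between them cover only {teal, white} — a naked pair. Remove those values from Alice, Frank, Grace.
Alice has just one choice, so Alice = orange. So Hank can't be orange.
So Hank = green.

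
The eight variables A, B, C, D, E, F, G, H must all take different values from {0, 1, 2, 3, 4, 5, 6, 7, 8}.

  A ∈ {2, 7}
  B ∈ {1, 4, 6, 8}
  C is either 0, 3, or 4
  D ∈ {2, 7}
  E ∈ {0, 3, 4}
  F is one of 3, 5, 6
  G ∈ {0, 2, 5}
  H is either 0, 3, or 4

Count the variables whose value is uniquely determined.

A and D share exactly the 2 values {2, 7}; by pigeonhole those values go to them, so strike 2, 7 from G.
C, E, H share exactly the 3 values {0, 3, 4}; by pigeonhole those values go to them, so strike 0, 3, 4 from B, F, G.
That leaves G = 5. Remove 5 from F.
That leaves F = 6. So B can't be 6.
Determined: F=6, G=5. The other variables each still have more than one consistent value. That makes 2.

2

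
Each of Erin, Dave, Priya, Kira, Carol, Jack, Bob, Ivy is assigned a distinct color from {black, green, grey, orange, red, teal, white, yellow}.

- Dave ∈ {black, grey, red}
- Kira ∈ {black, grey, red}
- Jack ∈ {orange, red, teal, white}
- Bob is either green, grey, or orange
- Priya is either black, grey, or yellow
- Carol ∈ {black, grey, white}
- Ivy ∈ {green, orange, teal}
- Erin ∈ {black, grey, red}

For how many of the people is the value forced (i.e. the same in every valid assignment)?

Among the 8 variables, yellow fits only Priya (and all 8 values in {black, green, grey, orange, red, teal, white, yellow} must be used), so Priya = yellow.
Erin, Dave, Kira share exactly the 3 values {black, grey, red}; by pigeonhole those values go to them, so strike black, grey, red from Carol, Jack, Bob.
Carol's domain is down to {white}, so Carol = white. Eliminate white elsewhere: Jack.
Determined: Priya=yellow, Carol=white. The other people each still have more than one consistent value. That makes 2.

2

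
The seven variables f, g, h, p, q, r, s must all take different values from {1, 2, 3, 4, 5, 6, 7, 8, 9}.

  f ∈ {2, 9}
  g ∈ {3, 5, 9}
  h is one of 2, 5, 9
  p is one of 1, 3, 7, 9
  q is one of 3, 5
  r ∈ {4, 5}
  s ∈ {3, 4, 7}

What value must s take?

Among the 7 variables, 1 fits only p (and all 7 values in {1, 2, 3, 4, 5, 7, 9} must be used), so p = 1.
The 6 still-open variables draw from only 6 values {2, 3, 4, 5, 7, 9}, so each is used; only s can be 7, hence s = 7.

7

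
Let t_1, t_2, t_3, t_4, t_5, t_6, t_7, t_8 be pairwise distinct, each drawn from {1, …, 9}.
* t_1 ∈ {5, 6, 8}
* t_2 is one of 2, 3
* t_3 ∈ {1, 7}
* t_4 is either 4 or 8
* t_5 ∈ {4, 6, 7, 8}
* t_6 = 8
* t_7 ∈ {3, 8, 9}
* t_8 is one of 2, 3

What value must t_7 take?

9

t_6's domain is down to {8}, so t_6 = 8. Strike 8 from t_1, t_4, t_5, t_7.
t_4 must be 4 (only option left). So t_5 can't be 4.
The 2 variables t_2 and t_8 are confined to {2, 3}, which locks those values in; drop them from t_7.
So t_7 = 9.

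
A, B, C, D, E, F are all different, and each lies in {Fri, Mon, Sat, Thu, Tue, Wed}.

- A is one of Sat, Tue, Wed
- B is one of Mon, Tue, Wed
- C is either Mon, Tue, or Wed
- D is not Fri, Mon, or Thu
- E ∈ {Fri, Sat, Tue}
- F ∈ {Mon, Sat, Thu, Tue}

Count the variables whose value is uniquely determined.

2

The 6 variables together cover exactly {Fri, Mon, Sat, Thu, Tue, Wed} — 6 values for 6 variables — and Fri appears only in E's list, so E = Fri.
The 5 still-open variables together cover exactly {Mon, Sat, Thu, Tue, Wed} — 5 values for 5 variables — and Thu appears only in F's list, so F = Thu.
Determined: E=Fri, F=Thu. The other variables each still have more than one consistent value. That makes 2.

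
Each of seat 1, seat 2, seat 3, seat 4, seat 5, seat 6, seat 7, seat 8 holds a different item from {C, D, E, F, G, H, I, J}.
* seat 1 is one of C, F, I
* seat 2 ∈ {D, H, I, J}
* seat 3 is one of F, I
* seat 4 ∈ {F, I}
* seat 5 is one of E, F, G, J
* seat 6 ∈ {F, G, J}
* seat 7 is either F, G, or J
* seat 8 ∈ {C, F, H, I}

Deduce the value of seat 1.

C

Among the 8 variables, D fits only seat 2 (and all 8 values in {C, D, E, F, G, H, I, J} must be used), so seat 2 = D.
Among the 7 still-open variables, E fits only seat 5 (and all 7 values in {C, E, F, G, H, I, J} must be used), so seat 5 = E.
The 6 still-open variables draw from only 6 values {C, F, G, H, I, J}, so each is used; only seat 8 can be H, hence seat 8 = H.
Among the 5 still-open variables, C fits only seat 1 (and all 5 values in {C, F, G, I, J} must be used), so seat 1 = C.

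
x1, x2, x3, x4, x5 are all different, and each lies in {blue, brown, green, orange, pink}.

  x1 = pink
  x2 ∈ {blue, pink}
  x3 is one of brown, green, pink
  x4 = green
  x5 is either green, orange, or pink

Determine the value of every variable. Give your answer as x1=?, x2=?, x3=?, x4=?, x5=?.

x1's domain is down to {pink}, so x1 = pink. Remove pink from x2, x3, x5.
x2 has just one choice, so x2 = blue.
x4 has just one choice, so x4 = green. Eliminate green elsewhere: x3, x5.
x5's domain is down to {orange}, so x5 = orange.
x3 has just one choice, so x3 = brown.

x1=pink, x2=blue, x3=brown, x4=green, x5=orange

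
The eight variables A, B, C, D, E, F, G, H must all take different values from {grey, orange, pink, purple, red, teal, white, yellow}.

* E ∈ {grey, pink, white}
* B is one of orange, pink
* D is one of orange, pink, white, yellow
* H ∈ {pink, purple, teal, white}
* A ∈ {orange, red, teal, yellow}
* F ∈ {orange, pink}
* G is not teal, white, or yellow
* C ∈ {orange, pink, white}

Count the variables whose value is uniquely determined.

3

The 2 variables B and F are confined to {orange, pink}, which locks those values in; drop them from A, C, D, E, G, H.
C must be white (only option left). Remove white from D, E, H.
That leaves D = yellow. So A can't be yellow.
E must be grey (only option left). Strike grey from G.
Determined: C=white, D=yellow, E=grey. The other variables each still have more than one consistent value. That makes 3.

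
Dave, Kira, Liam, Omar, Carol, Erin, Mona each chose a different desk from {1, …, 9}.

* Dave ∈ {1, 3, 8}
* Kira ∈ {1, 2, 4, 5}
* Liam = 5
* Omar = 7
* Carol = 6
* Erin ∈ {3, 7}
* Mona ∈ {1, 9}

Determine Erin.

Liam must be 5 (only option left). Eliminate 5 elsewhere: Kira.
Omar's domain is down to {7}, so Omar = 7. Strike 7 from Erin.
So Erin = 3.

3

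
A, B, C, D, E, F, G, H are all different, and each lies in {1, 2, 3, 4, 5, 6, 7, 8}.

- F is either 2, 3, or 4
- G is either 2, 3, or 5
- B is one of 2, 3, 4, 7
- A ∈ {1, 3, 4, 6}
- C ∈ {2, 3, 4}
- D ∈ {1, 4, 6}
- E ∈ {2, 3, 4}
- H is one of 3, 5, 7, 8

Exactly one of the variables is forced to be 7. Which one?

The 8 variables together cover exactly {1, 2, 3, 4, 5, 6, 7, 8} — 8 values for 8 variables — and 8 appears only in H's list, so H = 8.
The 7 still-open variables together cover exactly {1, 2, 3, 4, 5, 6, 7} — 7 values for 7 variables — and 5 appears only in G's list, so G = 5.
The 6 still-open variables draw from only 6 values {1, 2, 3, 4, 6, 7}, so each is used; only B can be 7, hence B = 7.

B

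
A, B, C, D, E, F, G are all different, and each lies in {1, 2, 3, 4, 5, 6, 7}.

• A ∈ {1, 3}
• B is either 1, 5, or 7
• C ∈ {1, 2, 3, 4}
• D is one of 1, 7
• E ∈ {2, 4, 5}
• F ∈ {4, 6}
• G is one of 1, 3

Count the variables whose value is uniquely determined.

3

The 7 variables draw from only 7 values {1, 2, 3, 4, 5, 6, 7}, so each is used; only F can be 6, hence F = 6.
A and G share exactly the 2 values {1, 3}; by pigeonhole those values go to them, so strike 1, 3 from B, C, D.
That leaves D = 7. So B can't be 7.
That leaves B = 5. Remove 5 from E.
Determined: B=5, D=7, F=6. The other variables each still have more than one consistent value. That makes 3.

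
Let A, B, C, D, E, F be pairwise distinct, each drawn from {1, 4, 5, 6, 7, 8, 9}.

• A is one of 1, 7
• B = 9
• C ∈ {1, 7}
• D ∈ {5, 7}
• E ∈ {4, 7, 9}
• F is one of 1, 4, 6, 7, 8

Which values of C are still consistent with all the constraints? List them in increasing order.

1, 7

B must be 9 (only option left). So E can't be 9.
A and C between them cover only {1, 7} — a naked pair. Remove those values from D, E, F.
D's domain is down to {5}, so D = 5.
E's domain is down to {4}, so E = 4. Eliminate 4 elsewhere: F.
No further eliminations apply; C can still be any of 1, 7.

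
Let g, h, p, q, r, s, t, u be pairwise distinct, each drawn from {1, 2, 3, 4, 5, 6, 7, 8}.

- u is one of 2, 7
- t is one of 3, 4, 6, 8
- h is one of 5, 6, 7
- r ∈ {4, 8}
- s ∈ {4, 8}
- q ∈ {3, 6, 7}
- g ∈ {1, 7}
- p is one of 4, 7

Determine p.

Among the 8 variables, 1 fits only g (and all 8 values in {1, 2, 3, 4, 5, 6, 7, 8} must be used), so g = 1.
The 7 still-open variables draw from only 7 values {2, 3, 4, 5, 6, 7, 8}, so each is used; only u can be 2, hence u = 2.
Among the 6 still-open variables, 5 fits only h (and all 6 values in {3, 4, 5, 6, 7, 8} must be used), so h = 5.
r and s between them cover only {4, 8} — a naked pair. Remove those values from p, t.
So p = 7.

7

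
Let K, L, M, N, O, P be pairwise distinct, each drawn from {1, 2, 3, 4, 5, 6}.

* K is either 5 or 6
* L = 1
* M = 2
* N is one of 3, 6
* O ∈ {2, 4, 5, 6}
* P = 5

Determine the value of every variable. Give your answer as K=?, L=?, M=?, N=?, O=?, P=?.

K=6, L=1, M=2, N=3, O=4, P=5

L must be 1 (only option left).
That leaves M = 2. Eliminate 2 elsewhere: O.
P must be 5 (only option left). So K, O can't be 5.
That leaves K = 6. So N, O can't be 6.
N's domain is down to {3}, so N = 3.
That leaves O = 4.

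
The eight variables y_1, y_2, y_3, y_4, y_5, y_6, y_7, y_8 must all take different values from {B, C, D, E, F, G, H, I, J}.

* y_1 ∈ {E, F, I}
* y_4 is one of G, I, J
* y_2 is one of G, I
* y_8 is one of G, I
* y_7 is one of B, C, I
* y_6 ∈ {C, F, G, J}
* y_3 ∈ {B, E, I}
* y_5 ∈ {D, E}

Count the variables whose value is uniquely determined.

The 8 variables together cover exactly {B, C, D, E, F, G, I, J} — 8 values for 8 variables — and D appears only in y_5's list, so y_5 = D.
y_2 and y_8 share exactly the 2 values {G, I}; by pigeonhole those values go to them, so strike G, I from y_1, y_3, y_4, y_6, y_7.
That leaves y_4 = J. So y_6 can't be J.
Determined: y_4=J, y_5=D. The other variables each still have more than one consistent value. That makes 2.

2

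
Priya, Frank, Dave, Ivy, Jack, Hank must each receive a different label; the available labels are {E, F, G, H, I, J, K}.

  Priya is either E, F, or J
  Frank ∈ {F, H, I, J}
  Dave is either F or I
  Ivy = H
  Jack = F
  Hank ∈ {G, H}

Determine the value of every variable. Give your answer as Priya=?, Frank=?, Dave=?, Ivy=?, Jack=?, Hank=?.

Priya=E, Frank=J, Dave=I, Ivy=H, Jack=F, Hank=G

Ivy's domain is down to {H}, so Ivy = H. Strike H from Frank, Hank.
Jack's domain is down to {F}, so Jack = F. Remove F from Priya, Frank, Dave.
Hank's domain is down to {G}, so Hank = G.
Dave must be I (only option left). Remove I from Frank.
Frank's domain is down to {J}, so Frank = J. So Priya can't be J.
Priya must be E (only option left).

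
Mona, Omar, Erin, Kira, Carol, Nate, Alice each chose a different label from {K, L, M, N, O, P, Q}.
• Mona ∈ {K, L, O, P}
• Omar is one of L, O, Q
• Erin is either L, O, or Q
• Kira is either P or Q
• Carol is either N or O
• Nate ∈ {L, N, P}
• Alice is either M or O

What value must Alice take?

M

The 7 variables together cover exactly {K, L, M, N, O, P, Q} — 7 values for 7 variables — and K appears only in Mona's list, so Mona = K.
Among the 6 still-open variables, M fits only Alice (and all 6 values in {L, M, N, O, P, Q} must be used), so Alice = M.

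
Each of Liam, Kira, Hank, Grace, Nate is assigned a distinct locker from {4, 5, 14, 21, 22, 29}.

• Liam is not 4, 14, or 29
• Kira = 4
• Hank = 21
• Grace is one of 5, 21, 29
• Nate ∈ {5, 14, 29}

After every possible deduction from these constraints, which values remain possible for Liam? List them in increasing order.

5, 22

Kira has just one choice, so Kira = 4.
Hank has just one choice, so Hank = 21. Strike 21 from Liam, Grace.
No further eliminations apply; Liam can still be any of 5, 22.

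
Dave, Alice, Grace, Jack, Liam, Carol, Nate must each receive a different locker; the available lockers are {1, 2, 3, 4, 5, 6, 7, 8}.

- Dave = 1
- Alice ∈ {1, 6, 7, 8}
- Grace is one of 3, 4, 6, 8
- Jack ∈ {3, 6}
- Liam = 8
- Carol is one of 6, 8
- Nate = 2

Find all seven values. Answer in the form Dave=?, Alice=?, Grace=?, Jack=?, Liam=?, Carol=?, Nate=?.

Dave=1, Alice=7, Grace=4, Jack=3, Liam=8, Carol=6, Nate=2

Dave has just one choice, so Dave = 1. Remove 1 from Alice.
That leaves Liam = 8. Eliminate 8 elsewhere: Alice, Grace, Carol.
That leaves Carol = 6. Remove 6 from Alice, Grace, Jack.
Nate has just one choice, so Nate = 2.
Alice must be 7 (only option left).
Jack has just one choice, so Jack = 3. Strike 3 from Grace.
Grace must be 4 (only option left).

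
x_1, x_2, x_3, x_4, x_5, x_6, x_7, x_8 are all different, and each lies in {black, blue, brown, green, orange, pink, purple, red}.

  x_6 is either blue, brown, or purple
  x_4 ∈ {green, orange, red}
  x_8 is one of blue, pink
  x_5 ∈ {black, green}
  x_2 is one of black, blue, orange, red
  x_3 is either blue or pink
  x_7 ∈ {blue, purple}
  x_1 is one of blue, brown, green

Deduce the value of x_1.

green

The 2 variables x_3 and x_8 are confined to {blue, pink}, which locks those values in; drop them from x_1, x_2, x_6, x_7.
x_7 must be purple (only option left). Strike purple from x_6.
x_6's domain is down to {brown}, so x_6 = brown. Remove brown from x_1.
So x_1 = green.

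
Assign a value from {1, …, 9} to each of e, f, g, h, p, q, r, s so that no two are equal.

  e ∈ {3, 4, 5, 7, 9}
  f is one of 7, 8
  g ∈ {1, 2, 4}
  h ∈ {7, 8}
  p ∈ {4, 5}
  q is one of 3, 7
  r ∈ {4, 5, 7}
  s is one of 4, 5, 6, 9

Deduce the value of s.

The 2 variables f and h are confined to {7, 8}, which locks those values in; drop them from e, q, r.
q must be 3 (only option left). So e can't be 3.
p and r share exactly the 2 values {4, 5}; by pigeonhole those values go to them, so strike 4, 5 from e, g, s.
That leaves e = 9. So s can't be 9.
So s = 6.

6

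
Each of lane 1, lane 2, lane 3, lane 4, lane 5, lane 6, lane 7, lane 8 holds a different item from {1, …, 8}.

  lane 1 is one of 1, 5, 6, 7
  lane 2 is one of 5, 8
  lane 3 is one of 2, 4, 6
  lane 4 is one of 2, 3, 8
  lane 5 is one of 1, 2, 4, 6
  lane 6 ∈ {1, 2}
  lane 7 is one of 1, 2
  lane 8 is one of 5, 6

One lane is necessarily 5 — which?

The 8 variables draw from only 8 values {1, 2, 3, 4, 5, 6, 7, 8}, so each is used; only lane 4 can be 3, hence lane 4 = 3.
The 7 still-open variables draw from only 7 values {1, 2, 4, 5, 6, 7, 8}, so each is used; only lane 1 can be 7, hence lane 1 = 7.
The 6 still-open variables draw from only 6 values {1, 2, 4, 5, 6, 8}, so each is used; only lane 2 can be 8, hence lane 2 = 8.
The 5 still-open variables draw from only 5 values {1, 2, 4, 5, 6}, so each is used; only lane 8 can be 5, hence lane 8 = 5.

lane 8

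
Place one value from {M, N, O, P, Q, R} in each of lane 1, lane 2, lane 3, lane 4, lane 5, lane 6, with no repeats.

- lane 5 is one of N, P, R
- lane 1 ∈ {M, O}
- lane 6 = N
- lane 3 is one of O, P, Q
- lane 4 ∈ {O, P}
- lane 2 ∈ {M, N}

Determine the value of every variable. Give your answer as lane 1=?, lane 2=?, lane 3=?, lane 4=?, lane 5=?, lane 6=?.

lane 1=O, lane 2=M, lane 3=Q, lane 4=P, lane 5=R, lane 6=N

lane 6 has just one choice, so lane 6 = N. So lane 2, lane 5 can't be N.
lane 2 has just one choice, so lane 2 = M. Eliminate M elsewhere: lane 1.
lane 1 has just one choice, so lane 1 = O. Remove O from lane 3, lane 4.
That leaves lane 4 = P. Strike P from lane 3, lane 5.
That leaves lane 5 = R.
lane 3's domain is down to {Q}, so lane 3 = Q.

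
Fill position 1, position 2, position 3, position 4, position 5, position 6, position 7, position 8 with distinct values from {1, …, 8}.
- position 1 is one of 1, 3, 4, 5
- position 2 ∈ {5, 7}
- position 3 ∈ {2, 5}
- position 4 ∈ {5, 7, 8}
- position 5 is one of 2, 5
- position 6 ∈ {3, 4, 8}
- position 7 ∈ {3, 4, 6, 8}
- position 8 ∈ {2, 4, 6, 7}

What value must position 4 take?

8

The 8 variables together cover exactly {1, 2, 3, 4, 5, 6, 7, 8} — 8 values for 8 variables — and 1 appears only in position 1's list, so position 1 = 1.
position 3 and position 5 between them cover only {2, 5} — a naked pair. Remove those values from position 2, position 4, position 8.
position 2 has just one choice, so position 2 = 7. Remove 7 from position 4, position 8.
So position 4 = 8.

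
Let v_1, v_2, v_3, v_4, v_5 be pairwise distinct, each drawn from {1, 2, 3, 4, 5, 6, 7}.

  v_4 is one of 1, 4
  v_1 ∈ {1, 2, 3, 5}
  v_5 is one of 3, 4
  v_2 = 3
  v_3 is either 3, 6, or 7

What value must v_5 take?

v_2 has just one choice, so v_2 = 3. So v_1, v_3, v_5 can't be 3.
So v_5 = 4.

4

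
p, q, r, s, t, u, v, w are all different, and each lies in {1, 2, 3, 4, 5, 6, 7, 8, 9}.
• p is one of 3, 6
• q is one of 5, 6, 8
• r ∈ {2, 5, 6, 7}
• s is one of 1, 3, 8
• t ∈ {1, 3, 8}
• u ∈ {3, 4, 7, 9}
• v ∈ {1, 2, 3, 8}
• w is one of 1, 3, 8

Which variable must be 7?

r

s, t, w between them cover only {1, 3, 8} — a naked triple. Remove those values from p, q, u, v.
That leaves p = 6. So q, r can't be 6.
q must be 5 (only option left). So r can't be 5.
v's domain is down to {2}, so v = 2. Remove 2 from r.
So 7 goes to r.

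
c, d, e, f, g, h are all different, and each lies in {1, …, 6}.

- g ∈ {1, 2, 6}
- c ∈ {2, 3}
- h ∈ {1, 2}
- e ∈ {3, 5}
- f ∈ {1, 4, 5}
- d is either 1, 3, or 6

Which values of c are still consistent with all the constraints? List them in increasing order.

The 6 variables together cover exactly {1, 2, 3, 4, 5, 6} — 6 values for 6 variables — and 4 appears only in f's list, so f = 4.
The 5 still-open variables draw from only 5 values {1, 2, 3, 5, 6}, so each is used; only e can be 5, hence e = 5.
No further eliminations apply; c can still be any of 2, 3.

2, 3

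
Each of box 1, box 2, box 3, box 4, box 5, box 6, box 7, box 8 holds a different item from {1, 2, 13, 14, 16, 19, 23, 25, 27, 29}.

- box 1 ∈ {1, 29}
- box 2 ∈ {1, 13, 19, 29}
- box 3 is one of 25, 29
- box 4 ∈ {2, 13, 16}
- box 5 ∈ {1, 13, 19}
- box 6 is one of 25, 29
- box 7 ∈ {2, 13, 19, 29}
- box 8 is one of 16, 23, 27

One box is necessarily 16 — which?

box 3 and box 6 between them cover only {25, 29} — a naked pair. Remove those values from box 1, box 2, box 7.
box 1 must be 1 (only option left). Eliminate 1 elsewhere: box 2, box 5.
box 2 and box 5 share exactly the 2 values {13, 19}; by pigeonhole those values go to them, so strike 13, 19 from box 4, box 7.
That leaves box 7 = 2. Eliminate 2 elsewhere: box 4.
So 16 goes to box 4.

box 4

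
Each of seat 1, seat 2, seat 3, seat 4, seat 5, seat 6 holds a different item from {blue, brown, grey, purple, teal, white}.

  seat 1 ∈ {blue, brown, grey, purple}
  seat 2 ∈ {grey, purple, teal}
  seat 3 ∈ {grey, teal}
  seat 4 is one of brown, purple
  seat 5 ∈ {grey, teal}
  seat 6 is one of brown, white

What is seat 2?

purple

The 6 variables draw from only 6 values {blue, brown, grey, purple, teal, white}, so each is used; only seat 1 can be blue, hence seat 1 = blue.
The 5 still-open variables draw from only 5 values {brown, grey, purple, teal, white}, so each is used; only seat 6 can be white, hence seat 6 = white.
Among the 4 still-open variables, brown fits only seat 4 (and all 4 values in {brown, grey, purple, teal} must be used), so seat 4 = brown.
Among the 3 still-open variables, purple fits only seat 2 (and all 3 values in {grey, purple, teal} must be used), so seat 2 = purple.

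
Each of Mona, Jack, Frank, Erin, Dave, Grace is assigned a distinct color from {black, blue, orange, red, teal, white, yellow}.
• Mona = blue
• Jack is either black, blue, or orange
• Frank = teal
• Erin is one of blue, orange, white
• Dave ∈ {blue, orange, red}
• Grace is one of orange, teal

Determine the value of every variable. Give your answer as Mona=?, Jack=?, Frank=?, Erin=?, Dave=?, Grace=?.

Mona's domain is down to {blue}, so Mona = blue. Remove blue from Jack, Erin, Dave.
That leaves Frank = teal. Remove teal from Grace.
That leaves Grace = orange. Eliminate orange elsewhere: Jack, Erin, Dave.
Jack must be black (only option left).
Erin has just one choice, so Erin = white.
Dave's domain is down to {red}, so Dave = red.

Mona=blue, Jack=black, Frank=teal, Erin=white, Dave=red, Grace=orange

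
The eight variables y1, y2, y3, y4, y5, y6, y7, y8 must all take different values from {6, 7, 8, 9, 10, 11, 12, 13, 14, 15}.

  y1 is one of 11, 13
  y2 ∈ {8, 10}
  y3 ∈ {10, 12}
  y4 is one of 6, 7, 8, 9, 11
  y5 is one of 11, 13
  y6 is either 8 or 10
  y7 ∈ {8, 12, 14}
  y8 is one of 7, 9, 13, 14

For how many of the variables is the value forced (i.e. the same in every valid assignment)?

2

y1 and y5 between them cover only {11, 13} — a naked pair. Remove those values from y4, y8.
y2 and y6 between them cover only {8, 10} — a naked pair. Remove those values from y3, y4, y7.
y3's domain is down to {12}, so y3 = 12. So y7 can't be 12.
y7's domain is down to {14}, so y7 = 14. Remove 14 from y8.
Determined: y3=12, y7=14. The other variables each still have more than one consistent value. That makes 2.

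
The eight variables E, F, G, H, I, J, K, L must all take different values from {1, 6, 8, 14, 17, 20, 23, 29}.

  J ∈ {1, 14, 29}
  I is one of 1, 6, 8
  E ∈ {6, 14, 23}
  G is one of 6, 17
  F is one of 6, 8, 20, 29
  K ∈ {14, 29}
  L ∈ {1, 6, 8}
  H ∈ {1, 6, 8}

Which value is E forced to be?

23

Among the 8 variables, 17 fits only G (and all 8 values in {1, 6, 8, 14, 17, 20, 23, 29} must be used), so G = 17.
The 7 still-open variables draw from only 7 values {1, 6, 8, 14, 20, 23, 29}, so each is used; only F can be 20, hence F = 20.
Among the 6 still-open variables, 23 fits only E (and all 6 values in {1, 6, 8, 14, 23, 29} must be used), so E = 23.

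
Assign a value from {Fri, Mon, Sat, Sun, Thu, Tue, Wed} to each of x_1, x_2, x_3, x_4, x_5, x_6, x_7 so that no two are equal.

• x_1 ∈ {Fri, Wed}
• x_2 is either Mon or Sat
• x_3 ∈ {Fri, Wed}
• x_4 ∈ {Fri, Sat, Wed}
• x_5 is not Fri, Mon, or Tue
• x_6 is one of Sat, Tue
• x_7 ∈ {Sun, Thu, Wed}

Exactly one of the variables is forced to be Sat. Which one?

The 7 variables together cover exactly {Fri, Mon, Sat, Sun, Thu, Tue, Wed} — 7 values for 7 variables — and Mon appears only in x_2's list, so x_2 = Mon.
Among the 6 still-open variables, Tue fits only x_6 (and all 6 values in {Fri, Sat, Sun, Thu, Tue, Wed} must be used), so x_6 = Tue.
x_1 and x_3 between them cover only {Fri, Wed} — a naked pair. Remove those values from x_4, x_5, x_7.
So Sat goes to x_4.

x_4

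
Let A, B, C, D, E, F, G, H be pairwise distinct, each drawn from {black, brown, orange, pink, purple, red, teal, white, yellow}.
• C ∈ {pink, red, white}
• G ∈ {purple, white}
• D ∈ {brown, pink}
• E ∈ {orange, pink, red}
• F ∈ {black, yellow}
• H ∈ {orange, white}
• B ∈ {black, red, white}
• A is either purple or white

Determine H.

The 8 variables together cover exactly {black, brown, orange, pink, purple, red, white, yellow} — 8 values for 8 variables — and brown appears only in D's list, so D = brown.
The 7 still-open variables draw from only 7 values {black, orange, pink, purple, red, white, yellow}, so each is used; only F can be yellow, hence F = yellow.
Among the 6 still-open variables, black fits only B (and all 6 values in {black, orange, pink, purple, red, white} must be used), so B = black.
A and G between them cover only {purple, white} — a naked pair. Remove those values from C, H.
So H = orange.

orange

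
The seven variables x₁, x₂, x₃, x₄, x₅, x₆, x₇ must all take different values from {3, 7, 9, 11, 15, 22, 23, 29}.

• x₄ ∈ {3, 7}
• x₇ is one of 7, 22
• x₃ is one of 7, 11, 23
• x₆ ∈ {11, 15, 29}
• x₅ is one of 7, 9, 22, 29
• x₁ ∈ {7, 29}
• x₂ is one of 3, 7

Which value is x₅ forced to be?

x₂ and x₄ between them cover only {3, 7} — a naked pair. Remove those values from x₁, x₃, x₅, x₇.
x₁ has just one choice, so x₁ = 29. Eliminate 29 elsewhere: x₅, x₆.
x₇ must be 22 (only option left). Eliminate 22 elsewhere: x₅.
So x₅ = 9.

9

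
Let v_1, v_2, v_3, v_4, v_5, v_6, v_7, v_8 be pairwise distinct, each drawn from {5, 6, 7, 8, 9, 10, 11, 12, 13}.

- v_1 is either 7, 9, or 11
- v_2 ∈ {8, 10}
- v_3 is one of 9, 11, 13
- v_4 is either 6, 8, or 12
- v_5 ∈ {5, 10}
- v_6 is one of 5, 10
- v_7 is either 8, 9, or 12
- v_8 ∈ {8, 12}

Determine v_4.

6

v_5 and v_6 share exactly the 2 values {5, 10}; by pigeonhole those values go to them, so strike 5, 10 from v_2.
v_2's domain is down to {8}, so v_2 = 8. Strike 8 from v_4, v_7, v_8.
That leaves v_8 = 12. So v_4, v_7 can't be 12.
So v_4 = 6.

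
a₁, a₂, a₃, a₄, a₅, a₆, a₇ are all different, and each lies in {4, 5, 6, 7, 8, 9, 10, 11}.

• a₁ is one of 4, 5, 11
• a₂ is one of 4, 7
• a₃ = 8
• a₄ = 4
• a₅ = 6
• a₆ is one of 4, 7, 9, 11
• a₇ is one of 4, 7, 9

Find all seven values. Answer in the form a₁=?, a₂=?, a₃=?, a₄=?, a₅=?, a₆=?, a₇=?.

a₃'s domain is down to {8}, so a₃ = 8.
a₄ has just one choice, so a₄ = 4. Strike 4 from a₁, a₂, a₆, a₇.
That leaves a₅ = 6.
a₂'s domain is down to {7}, so a₂ = 7. Strike 7 from a₆, a₇.
a₇ has just one choice, so a₇ = 9. Strike 9 from a₆.
That leaves a₆ = 11. Strike 11 from a₁.
That leaves a₁ = 5.

a₁=5, a₂=7, a₃=8, a₄=4, a₅=6, a₆=11, a₇=9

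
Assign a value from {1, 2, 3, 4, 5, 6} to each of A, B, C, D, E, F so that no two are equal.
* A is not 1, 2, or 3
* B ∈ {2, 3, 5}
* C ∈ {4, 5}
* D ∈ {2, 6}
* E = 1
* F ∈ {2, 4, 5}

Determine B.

3

E must be 1 (only option left).
Among the 5 still-open variables, 3 fits only B (and all 5 values in {2, 3, 4, 5, 6} must be used), so B = 3.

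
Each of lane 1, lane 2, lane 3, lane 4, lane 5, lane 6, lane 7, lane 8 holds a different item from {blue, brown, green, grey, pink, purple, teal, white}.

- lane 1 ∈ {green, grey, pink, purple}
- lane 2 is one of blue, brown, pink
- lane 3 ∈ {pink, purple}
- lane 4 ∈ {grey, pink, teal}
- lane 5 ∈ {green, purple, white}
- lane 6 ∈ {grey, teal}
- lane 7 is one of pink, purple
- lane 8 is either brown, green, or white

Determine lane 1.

green

Among the 8 variables, blue fits only lane 2 (and all 8 values in {blue, brown, green, grey, pink, purple, teal, white} must be used), so lane 2 = blue.
The 7 still-open variables together cover exactly {brown, green, grey, pink, purple, teal, white} — 7 values for 7 variables — and brown appears only in lane 8's list, so lane 8 = brown.
Among the 6 still-open variables, white fits only lane 5 (and all 6 values in {green, grey, pink, purple, teal, white} must be used), so lane 5 = white.
Among the 5 still-open variables, green fits only lane 1 (and all 5 values in {green, grey, pink, purple, teal} must be used), so lane 1 = green.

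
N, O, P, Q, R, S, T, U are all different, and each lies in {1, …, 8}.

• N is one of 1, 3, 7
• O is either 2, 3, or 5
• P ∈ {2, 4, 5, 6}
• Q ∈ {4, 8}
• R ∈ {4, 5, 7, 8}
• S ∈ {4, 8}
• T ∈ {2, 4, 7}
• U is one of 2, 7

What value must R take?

5

Among the 8 variables, 1 fits only N (and all 8 values in {1, 2, 3, 4, 5, 6, 7, 8} must be used), so N = 1.
The 7 still-open variables together cover exactly {2, 3, 4, 5, 6, 7, 8} — 7 values for 7 variables — and 3 appears only in O's list, so O = 3.
The 6 still-open variables draw from only 6 values {2, 4, 5, 6, 7, 8}, so each is used; only P can be 6, hence P = 6.
The 5 still-open variables draw from only 5 values {2, 4, 5, 7, 8}, so each is used; only R can be 5, hence R = 5.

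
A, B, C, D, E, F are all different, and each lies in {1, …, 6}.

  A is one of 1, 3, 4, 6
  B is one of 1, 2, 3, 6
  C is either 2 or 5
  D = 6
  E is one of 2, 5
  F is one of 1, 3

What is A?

D's domain is down to {6}, so D = 6. Strike 6 from A, B.
Among the 5 still-open variables, 4 fits only A (and all 5 values in {1, 2, 3, 4, 5} must be used), so A = 4.

4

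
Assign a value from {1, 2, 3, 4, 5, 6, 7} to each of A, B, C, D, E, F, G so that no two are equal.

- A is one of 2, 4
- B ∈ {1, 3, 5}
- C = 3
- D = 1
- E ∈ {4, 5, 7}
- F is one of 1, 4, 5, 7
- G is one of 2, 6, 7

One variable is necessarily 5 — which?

B

C's domain is down to {3}, so C = 3. Strike 3 from B.
D's domain is down to {1}, so D = 1. Strike 1 from B, F.
So 5 goes to B.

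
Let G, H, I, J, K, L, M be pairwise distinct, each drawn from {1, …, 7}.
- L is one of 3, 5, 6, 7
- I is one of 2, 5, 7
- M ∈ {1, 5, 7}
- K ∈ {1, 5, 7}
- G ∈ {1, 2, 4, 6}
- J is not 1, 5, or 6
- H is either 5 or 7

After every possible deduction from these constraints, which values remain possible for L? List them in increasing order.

The 3 variables H, K, M are confined to {1, 5, 7}, which locks those values in; drop them from G, I, J, L.
I's domain is down to {2}, so I = 2. Remove 2 from G, J.
No further eliminations apply; L can still be any of 3, 6.

3, 6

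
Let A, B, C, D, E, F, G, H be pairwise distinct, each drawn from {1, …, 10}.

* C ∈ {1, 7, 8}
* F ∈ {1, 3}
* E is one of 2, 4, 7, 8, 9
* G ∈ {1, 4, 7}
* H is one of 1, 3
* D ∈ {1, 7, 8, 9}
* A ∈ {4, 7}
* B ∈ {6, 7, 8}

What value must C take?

8

The 8 variables draw from only 8 values {1, 2, 3, 4, 6, 7, 8, 9}, so each is used; only E can be 2, hence E = 2.
The 7 still-open variables draw from only 7 values {1, 3, 4, 6, 7, 8, 9}, so each is used; only B can be 6, hence B = 6.
Among the 6 still-open variables, 9 fits only D (and all 6 values in {1, 3, 4, 7, 8, 9} must be used), so D = 9.
Among the 5 still-open variables, 8 fits only C (and all 5 values in {1, 3, 4, 7, 8} must be used), so C = 8.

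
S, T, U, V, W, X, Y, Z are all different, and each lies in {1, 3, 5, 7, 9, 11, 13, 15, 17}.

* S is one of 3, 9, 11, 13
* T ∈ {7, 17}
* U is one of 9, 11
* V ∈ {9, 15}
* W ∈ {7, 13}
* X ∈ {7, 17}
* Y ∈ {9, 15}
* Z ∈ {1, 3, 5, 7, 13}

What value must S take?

T and X share exactly the 2 values {7, 17}; by pigeonhole those values go to them, so strike 7, 17 from W, Z.
W must be 13 (only option left). Eliminate 13 elsewhere: S, Z.
V and Y share exactly the 2 values {9, 15}; by pigeonhole those values go to them, so strike 9, 15 from S, U.
U has just one choice, so U = 11. Strike 11 from S.
So S = 3.

3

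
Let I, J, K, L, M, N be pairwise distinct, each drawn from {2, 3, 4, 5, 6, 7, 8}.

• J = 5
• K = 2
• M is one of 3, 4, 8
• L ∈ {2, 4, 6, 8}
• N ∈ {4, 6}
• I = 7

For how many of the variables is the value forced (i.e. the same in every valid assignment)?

3

I has just one choice, so I = 7.
J's domain is down to {5}, so J = 5.
That leaves K = 2. Remove 2 from L.
Determined: I=7, J=5, K=2. The other variables each still have more than one consistent value. That makes 3.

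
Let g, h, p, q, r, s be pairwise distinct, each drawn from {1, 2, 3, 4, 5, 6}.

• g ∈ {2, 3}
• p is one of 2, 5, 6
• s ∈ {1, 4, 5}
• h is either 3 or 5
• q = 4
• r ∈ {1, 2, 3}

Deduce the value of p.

6

q has just one choice, so q = 4. So s can't be 4.
Among the 5 still-open variables, 6 fits only p (and all 5 values in {1, 2, 3, 5, 6} must be used), so p = 6.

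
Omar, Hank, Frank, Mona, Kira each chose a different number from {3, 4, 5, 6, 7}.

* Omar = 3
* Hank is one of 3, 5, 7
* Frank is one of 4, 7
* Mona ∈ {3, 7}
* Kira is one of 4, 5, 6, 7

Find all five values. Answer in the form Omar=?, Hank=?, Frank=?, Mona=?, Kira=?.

Omar=3, Hank=5, Frank=4, Mona=7, Kira=6

Omar must be 3 (only option left). So Hank, Mona can't be 3.
Mona's domain is down to {7}, so Mona = 7. Strike 7 from Hank, Frank, Kira.
Hank's domain is down to {5}, so Hank = 5. So Kira can't be 5.
Frank has just one choice, so Frank = 4. So Kira can't be 4.
Kira has just one choice, so Kira = 6.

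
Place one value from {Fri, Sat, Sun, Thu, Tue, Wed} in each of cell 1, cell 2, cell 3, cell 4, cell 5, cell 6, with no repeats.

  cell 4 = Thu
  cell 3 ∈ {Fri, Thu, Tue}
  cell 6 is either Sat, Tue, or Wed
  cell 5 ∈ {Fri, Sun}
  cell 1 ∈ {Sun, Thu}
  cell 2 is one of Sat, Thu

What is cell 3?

cell 4 must be Thu (only option left). So cell 1, cell 2, cell 3 can't be Thu.
cell 1's domain is down to {Sun}, so cell 1 = Sun. Eliminate Sun elsewhere: cell 5.
cell 2 must be Sat (only option left). So cell 6 can't be Sat.
cell 5 must be Fri (only option left). So cell 3 can't be Fri.
So cell 3 = Tue.

Tue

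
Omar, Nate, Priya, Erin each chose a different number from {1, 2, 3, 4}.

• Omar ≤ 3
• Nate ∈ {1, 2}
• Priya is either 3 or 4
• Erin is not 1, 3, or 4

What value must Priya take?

4

Erin must be 2 (only option left). Remove 2 from Omar, Nate.
Nate must be 1 (only option left). Remove 1 from Omar.
That leaves Omar = 3. Remove 3 from Priya.
So Priya = 4.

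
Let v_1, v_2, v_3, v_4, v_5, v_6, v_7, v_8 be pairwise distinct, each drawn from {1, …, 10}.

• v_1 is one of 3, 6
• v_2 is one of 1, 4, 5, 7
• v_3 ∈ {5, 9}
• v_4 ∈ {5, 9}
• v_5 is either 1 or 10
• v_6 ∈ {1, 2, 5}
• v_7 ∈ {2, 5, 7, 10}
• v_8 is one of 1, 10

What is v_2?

The 2 variables v_3 and v_4 are confined to {5, 9}, which locks those values in; drop them from v_2, v_6, v_7.
v_5 and v_8 share exactly the 2 values {1, 10}; by pigeonhole those values go to them, so strike 1, 10 from v_2, v_6, v_7.
That leaves v_6 = 2. Strike 2 from v_7.
v_7 must be 7 (only option left). So v_2 can't be 7.
So v_2 = 4.

4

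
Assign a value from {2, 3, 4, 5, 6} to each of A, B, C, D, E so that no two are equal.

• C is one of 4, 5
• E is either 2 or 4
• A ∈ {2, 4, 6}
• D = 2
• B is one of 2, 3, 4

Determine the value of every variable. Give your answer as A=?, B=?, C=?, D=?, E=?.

D must be 2 (only option left). So A, B, E can't be 2.
E has just one choice, so E = 4. So A, B, C can't be 4.
A must be 6 (only option left).
B has just one choice, so B = 3.
That leaves C = 5.

A=6, B=3, C=5, D=2, E=4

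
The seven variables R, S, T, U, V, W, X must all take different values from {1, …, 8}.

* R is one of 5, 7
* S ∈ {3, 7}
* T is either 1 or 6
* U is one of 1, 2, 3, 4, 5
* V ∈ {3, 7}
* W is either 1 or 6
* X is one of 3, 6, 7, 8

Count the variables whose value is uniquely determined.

2

S and V between them cover only {3, 7} — a naked pair. Remove those values from R, U, X.
R must be 5 (only option left). So U can't be 5.
T and W between them cover only {1, 6} — a naked pair. Remove those values from U, X.
X must be 8 (only option left).
Determined: R=5, X=8. The other variables each still have more than one consistent value. That makes 2.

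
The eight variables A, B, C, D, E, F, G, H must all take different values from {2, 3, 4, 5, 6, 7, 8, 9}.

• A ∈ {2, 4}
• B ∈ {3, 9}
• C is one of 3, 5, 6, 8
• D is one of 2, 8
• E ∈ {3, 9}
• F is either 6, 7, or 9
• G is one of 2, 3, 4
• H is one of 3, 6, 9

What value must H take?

6

Among the 8 variables, 5 fits only C (and all 8 values in {2, 3, 4, 5, 6, 7, 8, 9} must be used), so C = 5.
The 7 still-open variables draw from only 7 values {2, 3, 4, 6, 7, 8, 9}, so each is used; only F can be 7, hence F = 7.
Among the 6 still-open variables, 6 fits only H (and all 6 values in {2, 3, 4, 6, 8, 9} must be used), so H = 6.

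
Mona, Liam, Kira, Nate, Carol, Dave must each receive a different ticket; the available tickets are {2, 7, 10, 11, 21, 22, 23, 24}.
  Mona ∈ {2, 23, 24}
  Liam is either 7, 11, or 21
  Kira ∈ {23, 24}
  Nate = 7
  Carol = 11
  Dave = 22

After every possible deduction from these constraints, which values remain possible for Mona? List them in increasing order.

2, 23, 24

Nate has just one choice, so Nate = 7. Remove 7 from Liam.
Carol's domain is down to {11}, so Carol = 11. Eliminate 11 elsewhere: Liam.
Dave's domain is down to {22}, so Dave = 22.
Liam's domain is down to {21}, so Liam = 21.
No further eliminations apply; Mona can still be any of 2, 23, 24.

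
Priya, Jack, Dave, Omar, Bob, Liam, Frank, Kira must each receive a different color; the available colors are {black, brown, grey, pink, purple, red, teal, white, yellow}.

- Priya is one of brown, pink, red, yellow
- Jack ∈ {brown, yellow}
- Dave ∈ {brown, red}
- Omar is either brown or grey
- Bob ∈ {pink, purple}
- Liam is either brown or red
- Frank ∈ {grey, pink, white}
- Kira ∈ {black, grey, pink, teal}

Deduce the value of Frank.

The 2 variables Dave and Liam are confined to {brown, red}, which locks those values in; drop them from Priya, Jack, Omar.
Jack has just one choice, so Jack = yellow. So Priya can't be yellow.
Omar's domain is down to {grey}, so Omar = grey. Eliminate grey elsewhere: Frank, Kira.
That leaves Priya = pink. Remove pink from Bob, Frank, Kira.
So Frank = white.

white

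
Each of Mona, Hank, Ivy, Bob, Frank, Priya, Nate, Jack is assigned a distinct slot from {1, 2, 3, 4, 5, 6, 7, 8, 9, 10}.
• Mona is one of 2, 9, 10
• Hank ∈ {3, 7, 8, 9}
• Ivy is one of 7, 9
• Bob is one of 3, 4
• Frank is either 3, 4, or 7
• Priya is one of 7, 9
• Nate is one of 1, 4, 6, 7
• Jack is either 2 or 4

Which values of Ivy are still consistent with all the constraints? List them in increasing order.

Ivy and Priya between them cover only {7, 9} — a naked pair. Remove those values from Mona, Hank, Frank, Nate.
The 2 variables Bob and Frank are confined to {3, 4}, which locks those values in; drop them from Hank, Nate, Jack.
Hank's domain is down to {8}, so Hank = 8.
That leaves Jack = 2. Strike 2 from Mona.
Mona must be 10 (only option left).
No further eliminations apply; Ivy can still be any of 7, 9.

7, 9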